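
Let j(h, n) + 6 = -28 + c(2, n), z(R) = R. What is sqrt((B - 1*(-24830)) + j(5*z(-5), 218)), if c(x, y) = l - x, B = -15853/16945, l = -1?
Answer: 6*sqrt(197739457215)/16945 ≈ 157.46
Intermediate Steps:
B = -15853/16945 (B = -15853*1/16945 = -15853/16945 ≈ -0.93556)
c(x, y) = -1 - x
j(h, n) = -37 (j(h, n) = -6 + (-28 + (-1 - 1*2)) = -6 + (-28 + (-1 - 2)) = -6 + (-28 - 3) = -6 - 31 = -37)
sqrt((B - 1*(-24830)) + j(5*z(-5), 218)) = sqrt((-15853/16945 - 1*(-24830)) - 37) = sqrt((-15853/16945 + 24830) - 37) = sqrt(420728497/16945 - 37) = sqrt(420101532/16945) = 6*sqrt(197739457215)/16945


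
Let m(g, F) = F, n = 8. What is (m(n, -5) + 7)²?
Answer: 4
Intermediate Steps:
(m(n, -5) + 7)² = (-5 + 7)² = 2² = 4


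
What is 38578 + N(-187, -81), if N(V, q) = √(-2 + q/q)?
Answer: 38578 + I ≈ 38578.0 + 1.0*I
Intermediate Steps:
N(V, q) = I (N(V, q) = √(-2 + 1) = √(-1) = I)
38578 + N(-187, -81) = 38578 + I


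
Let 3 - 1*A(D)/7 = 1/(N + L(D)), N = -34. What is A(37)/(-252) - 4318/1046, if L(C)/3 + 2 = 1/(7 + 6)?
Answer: -10250320/2433519 ≈ -4.2121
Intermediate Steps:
L(C) = -75/13 (L(C) = -6 + 3/(7 + 6) = -6 + 3/13 = -75/13)
A(D) = 10948/517 (A(D) = 21 - 7/(-34 - 75/13) = 21 - 7/(-517/13) = 21 - 7*(-13/517) = 21 + 91/517 = 10948/517)
A(37)/(-252) - 4318/1046 = (10948/517)/(-252) - 4318/1046 = (10948/517)*(-1/252) - 4318*1/1046 = -391/4653 - 2159/523 = -10250320/2433519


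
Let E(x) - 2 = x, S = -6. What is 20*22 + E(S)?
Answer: 436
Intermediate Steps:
E(x) = 2 + x
20*22 + E(S) = 20*22 + (2 - 6) = 440 - 4 = 436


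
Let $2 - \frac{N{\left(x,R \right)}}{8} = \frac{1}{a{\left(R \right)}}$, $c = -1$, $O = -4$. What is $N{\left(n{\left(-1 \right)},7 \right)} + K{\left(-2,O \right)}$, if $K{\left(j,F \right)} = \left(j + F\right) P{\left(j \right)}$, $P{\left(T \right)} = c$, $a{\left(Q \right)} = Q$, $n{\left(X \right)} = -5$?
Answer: $\frac{146}{7} \approx 20.857$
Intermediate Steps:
$P{\left(T \right)} = -1$
$K{\left(j,F \right)} = - F - j$ ($K{\left(j,F \right)} = \left(j + F\right) \left(-1\right) = \left(F + j\right) \left(-1\right) = - F - j$)
$N{\left(x,R \right)} = 16 - \frac{8}{R}$
$N{\left(n{\left(-1 \right)},7 \right)} + K{\left(-2,O \right)} = \left(16 - \frac{8}{7}\right) - -6 = \left(16 - \frac{8}{7}\right) + \left(4 + 2\right) = \left(16 - \frac{8}{7}\right) + 6 = \frac{104}{7} + 6 = \frac{146}{7}$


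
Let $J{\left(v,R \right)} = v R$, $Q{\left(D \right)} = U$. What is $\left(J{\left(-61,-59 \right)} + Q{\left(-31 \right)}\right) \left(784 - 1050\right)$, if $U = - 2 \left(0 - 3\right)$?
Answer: $-958930$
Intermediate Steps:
$U = 6$ ($U = \left(-2\right) \left(-3\right) = 6$)
$Q{\left(D \right)} = 6$
$J{\left(v,R \right)} = R v$
$\left(J{\left(-61,-59 \right)} + Q{\left(-31 \right)}\right) \left(784 - 1050\right) = \left(\left(-59\right) \left(-61\right) + 6\right) \left(784 - 1050\right) = \left(3599 + 6\right) \left(-266\right) = 3605 \left(-266\right) = -958930$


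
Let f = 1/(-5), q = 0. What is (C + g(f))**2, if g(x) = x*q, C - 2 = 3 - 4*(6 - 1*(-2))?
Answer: 729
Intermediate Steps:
f = -1/5 ≈ -0.20000
C = -27 (C = 2 + (3 - 4*(6 - 1*(-2))) = 2 + (3 - 4*(6 + 2)) = 2 + (3 - 4*8) = 2 + (3 - 32) = 2 - 29 = -27)
g(x) = 0 (g(x) = x*0 = 0)
(C + g(f))**2 = (-27 + 0)**2 = (-27)**2 = 729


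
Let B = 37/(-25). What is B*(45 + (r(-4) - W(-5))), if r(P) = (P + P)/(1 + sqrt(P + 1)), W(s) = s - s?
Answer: 37*(-45*sqrt(3) + 37*I)/(25*(sqrt(3) - I)) ≈ -63.64 - 5.1269*I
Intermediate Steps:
W(s) = 0
B = -37/25 (B = 37*(-1/25) = -37/25 ≈ -1.4800)
r(P) = 2*P/(1 + sqrt(1 + P)) (r(P) = (2*P)/(1 + sqrt(1 + P)) = 2*P/(1 + sqrt(1 + P)))
B*(45 + (r(-4) - W(-5))) = -37*(45 + (2*(-4)/(1 + sqrt(1 - 4)) - 1*0))/25 = -37*(45 + (2*(-4)/(1 + sqrt(-3)) + 0))/25 = -37*(45 + (2*(-4)/(1 + I*sqrt(3)) + 0))/25 = -37*(45 + (-8/(1 + I*sqrt(3)) + 0))/25 = -37*(45 - 8/(1 + I*sqrt(3)))/25 = -333/5 + 296/(25*(1 + I*sqrt(3)))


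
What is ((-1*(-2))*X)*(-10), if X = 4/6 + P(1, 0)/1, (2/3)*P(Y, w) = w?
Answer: -40/3 ≈ -13.333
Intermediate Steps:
P(Y, w) = 3*w/2
X = ⅔ (X = 4/6 + ((3/2)*0)/1 = 4*(⅙) + 0*1 = ⅔ + 0 = ⅔ ≈ 0.66667)
((-1*(-2))*X)*(-10) = (-1*(-2)*(⅔))*(-10) = (2*(⅔))*(-10) = (4/3)*(-10) = -40/3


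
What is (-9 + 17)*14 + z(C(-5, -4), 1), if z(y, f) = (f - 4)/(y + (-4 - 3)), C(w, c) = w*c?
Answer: 1453/13 ≈ 111.77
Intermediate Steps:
C(w, c) = c*w
z(y, f) = (-4 + f)/(-7 + y) (z(y, f) = (-4 + f)/(y - 7) = (-4 + f)/(-7 + y))
(-9 + 17)*14 + z(C(-5, -4), 1) = (-9 + 17)*14 + (-4 + 1)/(-7 - 4*(-5)) = 8*14 - 3/(-7 + 20) = 112 - 3/13 = 1453/13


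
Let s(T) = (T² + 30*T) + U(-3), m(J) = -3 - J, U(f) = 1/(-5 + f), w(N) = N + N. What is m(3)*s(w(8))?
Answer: -17661/4 ≈ -4415.3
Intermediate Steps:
w(N) = 2*N
s(T) = -⅛ + T² + 30*T (s(T) = (T² + 30*T) + 1/(-5 - 3) = (T² + 30*T) + 1/(-8) = (T² + 30*T) - ⅛ = -⅛ + T² + 30*T)
m(3)*s(w(8)) = (-3 - 1*3)*(-⅛ + (2*8)² + 30*(2*8)) = (-3 - 3)*(-⅛ + 16² + 30*16) = -6*(-⅛ + 256 + 480) = -6*5887/8 = -17661/4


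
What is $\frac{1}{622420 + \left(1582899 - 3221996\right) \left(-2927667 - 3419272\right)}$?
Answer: $\frac{1}{10403249296503} \approx 9.6124 \cdot 10^{-14}$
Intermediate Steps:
$\frac{1}{622420 + \left(1582899 - 3221996\right) \left(-2927667 - 3419272\right)} = \frac{1}{622420 - -10403248674083} = \frac{1}{622420 + 10403248674083} = \frac{1}{10403249296503}$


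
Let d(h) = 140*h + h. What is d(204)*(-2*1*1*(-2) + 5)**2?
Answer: 2329884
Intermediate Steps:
d(h) = 141*h
d(204)*(-2*1*1*(-2) + 5)**2 = (141*204)*(-2*1*1*(-2) + 5)**2 = 28764*(-2*(-2) + 5)**2 = 28764*(4 + 5)**2 = 28764*9**2 = 28764*81 = 2329884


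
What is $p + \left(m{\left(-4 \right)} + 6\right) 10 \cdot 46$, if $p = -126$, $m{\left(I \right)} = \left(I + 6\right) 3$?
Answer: $5394$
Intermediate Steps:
$m{\left(I \right)} = 18 + 3 I$ ($m{\left(I \right)} = \left(6 + I\right) 3 = 18 + 3 I$)
$p + \left(m{\left(-4 \right)} + 6\right) 10 \cdot 46 = -126 + \left(\left(18 + 3 \left(-4\right)\right) + 6\right) 10 \cdot 46 = -126 + \left(\left(18 - 12\right) + 6\right) 10 \cdot 46 = -126 + \left(6 + 6\right) 10 \cdot 46 = -126 + 12 \cdot 10 \cdot 46 = -126 + 120 \cdot 46 = -126 + 5520 = 5394$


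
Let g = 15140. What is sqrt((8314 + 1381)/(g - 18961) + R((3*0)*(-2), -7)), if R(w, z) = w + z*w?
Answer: I*sqrt(37044595)/3821 ≈ 1.5929*I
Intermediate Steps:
R(w, z) = w + w*z
sqrt((8314 + 1381)/(g - 18961) + R((3*0)*(-2), -7)) = sqrt((8314 + 1381)/(15140 - 18961) + ((3*0)*(-2))*(1 - 7)) = sqrt(9695/(-3821) + (0*(-2))*(-6)) = sqrt(9695*(-1/3821) + 0*(-6)) = sqrt(-9695/3821 + 0) = sqrt(-9695/3821) = I*sqrt(37044595)/3821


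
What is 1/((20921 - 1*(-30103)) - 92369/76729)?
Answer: 76729/3914928127 ≈ 1.9599e-5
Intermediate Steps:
1/((20921 - 1*(-30103)) - 92369/76729) = 1/((20921 + 30103) - 92369*1/76729) = 1/(51024 - 92369/76729) = 1/(3914928127/76729) = 76729/3914928127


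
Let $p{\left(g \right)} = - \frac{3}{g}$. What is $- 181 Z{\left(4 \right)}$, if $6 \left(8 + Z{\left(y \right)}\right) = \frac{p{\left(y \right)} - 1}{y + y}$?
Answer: $\frac{279283}{192} \approx 1454.6$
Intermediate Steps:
$Z{\left(y \right)} = -8 + \frac{-1 - \frac{3}{y}}{12 y}$ ($Z{\left(y \right)} = -8 + \frac{\left(- \frac{3}{y} - 1\right) \frac{1}{y + y}}{6} = -8 + \frac{\left(-1 - \frac{3}{y}\right) \frac{1}{2 y}}{6} = -8 + \frac{\frac{1}{2} \frac{1}{y} \left(-1 - \frac{3}{y}\right)}{6} = -8 + \frac{-1 - \frac{3}{y}}{12 y}$)
$- 181 Z{\left(4 \right)} = - 181 \frac{-3 - 4 \left(1 + 96 \cdot 4\right)}{12 \cdot 16} = - 181 \cdot \frac{1}{12} \cdot \frac{1}{16} \left(-3 - 4 \left(1 + 384\right)\right) = - 181 \cdot \frac{1}{12} \cdot \frac{1}{16} \left(-3 - 4 \cdot 385\right) = - 181 \cdot \frac{1}{12} \cdot \frac{1}{16} \left(-3 - 1540\right) = - 181 \cdot \frac{1}{12} \cdot \frac{1}{16} \left(-1543\right) = \left(-181\right) \left(- \frac{1543}{192}\right) = \frac{279283}{192}$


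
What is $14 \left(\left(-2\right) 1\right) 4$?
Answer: $-112$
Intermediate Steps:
$14 \left(\left(-2\right) 1\right) 4 = 14 \left(-2\right) 4 = \left(-28\right) 4 = -112$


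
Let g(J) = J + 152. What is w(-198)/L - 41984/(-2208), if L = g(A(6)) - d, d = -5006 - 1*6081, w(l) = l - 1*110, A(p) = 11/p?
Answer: 12622904/664815 ≈ 18.987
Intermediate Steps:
g(J) = 152 + J
w(l) = -110 + l (w(l) = l - 110 = -110 + l)
d = -11087 (d = -5006 - 6081 = -11087)
L = 67445/6 (L = (152 + 11/6) - 1*(-11087) = (152 + 11*(1/6)) + 11087 = (152 + 11/6) + 11087 = 923/6 + 11087 = 67445/6 ≈ 11241.)
w(-198)/L - 41984/(-2208) = (-110 - 198)/(67445/6) - 41984/(-2208) = -308*6/67445 - 41984*(-1/2208) = -264/9635 + 1312/69 = 12622904/664815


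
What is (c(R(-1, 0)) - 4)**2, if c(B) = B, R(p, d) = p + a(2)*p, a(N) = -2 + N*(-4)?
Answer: 25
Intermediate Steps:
a(N) = -2 - 4*N
R(p, d) = -9*p (R(p, d) = p + (-2 - 4*2)*p = p + (-2 - 8)*p = p - 10*p = -9*p)
(c(R(-1, 0)) - 4)**2 = (-9*(-1) - 4)**2 = (9 - 4)**2 = 5**2 = 25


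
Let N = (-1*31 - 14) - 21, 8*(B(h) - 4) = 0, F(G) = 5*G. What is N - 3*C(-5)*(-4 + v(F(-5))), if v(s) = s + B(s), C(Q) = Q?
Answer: -441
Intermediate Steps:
B(h) = 4 (B(h) = 4 + (⅛)*0 = 4 + 0 = 4)
N = -66 (N = (-31 - 14) - 21 = -45 - 21 = -66)
v(s) = 4 + s (v(s) = s + 4 = 4 + s)
N - 3*C(-5)*(-4 + v(F(-5))) = -66 - (-15)*(-4 + (4 + 5*(-5))) = -66 - (-15)*(-4 + (4 - 25)) = -66 - (-15)*(-4 - 21) = -66 - (-15)*(-25) = -66 - 3*125 = -66 - 375 = -441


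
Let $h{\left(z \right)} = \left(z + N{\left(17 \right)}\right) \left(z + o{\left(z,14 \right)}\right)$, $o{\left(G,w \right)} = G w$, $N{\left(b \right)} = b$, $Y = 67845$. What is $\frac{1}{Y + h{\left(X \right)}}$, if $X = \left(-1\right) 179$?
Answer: $\frac{1}{502815} \approx 1.9888 \cdot 10^{-6}$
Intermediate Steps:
$X = -179$
$h{\left(z \right)} = 15 z \left(17 + z\right)$ ($h{\left(z \right)} = \left(z + 17\right) \left(z + z 14\right) = \left(17 + z\right) \left(z + 14 z\right) = \left(17 + z\right) 15 z = 15 z \left(17 + z\right)$)
$\frac{1}{Y + h{\left(X \right)}} = \frac{1}{67845 + 15 \left(-179\right) \left(17 - 179\right)} = \frac{1}{67845 + 15 \left(-179\right) \left(-162\right)} = \frac{1}{67845 + 434970} = \frac{1}{502815}$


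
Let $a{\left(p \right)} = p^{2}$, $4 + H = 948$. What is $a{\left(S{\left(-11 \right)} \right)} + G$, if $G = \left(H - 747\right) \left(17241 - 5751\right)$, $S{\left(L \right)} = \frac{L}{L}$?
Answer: $2263531$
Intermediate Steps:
$H = 944$ ($H = -4 + 948 = 944$)
$S{\left(L \right)} = 1$
$G = 2263530$ ($G = \left(944 - 747\right) \left(17241 - 5751\right) = 197 \cdot 11490 = 2263530$)
$a{\left(S{\left(-11 \right)} \right)} + G = 1^{2} + 2263530 = 1 + 2263530 = 2263531$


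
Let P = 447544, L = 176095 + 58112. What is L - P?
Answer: -213337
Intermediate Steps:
L = 234207
L - P = 234207 - 1*447544 = 234207 - 447544 = -213337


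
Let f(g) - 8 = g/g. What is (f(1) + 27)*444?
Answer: 15984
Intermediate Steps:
f(g) = 9 (f(g) = 8 + g/g = 8 + 1 = 9)
(f(1) + 27)*444 = (9 + 27)*444 = 36*444 = 15984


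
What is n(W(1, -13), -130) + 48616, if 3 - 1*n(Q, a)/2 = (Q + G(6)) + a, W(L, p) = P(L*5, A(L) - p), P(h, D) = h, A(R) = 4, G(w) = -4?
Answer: 48880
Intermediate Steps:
W(L, p) = 5*L (W(L, p) = L*5 = 5*L)
n(Q, a) = 14 - 2*Q - 2*a (n(Q, a) = 6 - 2*((Q - 4) + a) = 6 - 2*((-4 + Q) + a) = 6 - 2*(-4 + Q + a) = 6 + (8 - 2*Q - 2*a) = 14 - 2*Q - 2*a)
n(W(1, -13), -130) + 48616 = (14 - 10 - 2*(-130)) + 48616 = (14 - 2*5 + 260) + 48616 = (14 - 10 + 260) + 48616 = 264 + 48616 = 48880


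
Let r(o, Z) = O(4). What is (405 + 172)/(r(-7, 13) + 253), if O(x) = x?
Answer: 577/257 ≈ 2.2451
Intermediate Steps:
r(o, Z) = 4
(405 + 172)/(r(-7, 13) + 253) = (405 + 172)/(4 + 253) = 577/257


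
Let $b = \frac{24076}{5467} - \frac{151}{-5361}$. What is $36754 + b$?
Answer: $\frac{1077337703551}{29308587} \approx 36758.0$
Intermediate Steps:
$b = \frac{129896953}{29308587}$ ($b = 24076 \cdot \frac{1}{5467} - - \frac{151}{5361} = \frac{24076}{5467} + \frac{151}{5361} = \frac{129896953}{29308587} \approx 4.432$)
$36754 + b = 36754 + \frac{129896953}{29308587} = \frac{1077337703551}{29308587}$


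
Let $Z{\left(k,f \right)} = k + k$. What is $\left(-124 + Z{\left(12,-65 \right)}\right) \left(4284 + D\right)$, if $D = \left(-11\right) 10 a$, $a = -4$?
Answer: $-472400$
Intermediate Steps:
$Z{\left(k,f \right)} = 2 k$
$D = 440$ ($D = \left(-11\right) 10 \left(-4\right) = \left(-110\right) \left(-4\right) = 440$)
$\left(-124 + Z{\left(12,-65 \right)}\right) \left(4284 + D\right) = \left(-124 + 2 \cdot 12\right) \left(4284 + 440\right) = \left(-124 + 24\right) 4724 = \left(-100\right) 4724 = -472400$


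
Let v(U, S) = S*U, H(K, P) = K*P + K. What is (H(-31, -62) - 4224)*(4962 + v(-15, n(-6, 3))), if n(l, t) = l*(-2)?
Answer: -11156406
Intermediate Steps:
n(l, t) = -2*l
H(K, P) = K + K*P
(H(-31, -62) - 4224)*(4962 + v(-15, n(-6, 3))) = (-31*(1 - 62) - 4224)*(4962 - 2*(-6)*(-15)) = (-31*(-61) - 4224)*(4962 + 12*(-15)) = (1891 - 4224)*(4962 - 180) = -2333*4782 = -11156406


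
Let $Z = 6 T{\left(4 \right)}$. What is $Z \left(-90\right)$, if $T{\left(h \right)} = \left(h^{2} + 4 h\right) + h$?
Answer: $-19440$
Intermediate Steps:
$T{\left(h \right)} = h^{2} + 5 h$
$Z = 216$ ($Z = 6 \cdot 4 \left(5 + 4\right) = 6 \cdot 4 \cdot 9 = 6 \cdot 36 = 216$)
$Z \left(-90\right) = 216 \left(-90\right) = -19440$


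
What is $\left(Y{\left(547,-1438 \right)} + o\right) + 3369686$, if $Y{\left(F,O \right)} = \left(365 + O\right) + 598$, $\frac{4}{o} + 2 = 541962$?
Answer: $\frac{456494398391}{135490} \approx 3.3692 \cdot 10^{6}$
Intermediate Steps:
$o = \frac{1}{135490}$ ($o = \frac{4}{-2 + 541962} = \frac{4}{541960} = 4 \cdot \frac{1}{541960} = \frac{1}{135490} \approx 7.3806 \cdot 10^{-6}$)
$Y{\left(F,O \right)} = 963 + O$
$\left(Y{\left(547,-1438 \right)} + o\right) + 3369686 = \left(\left(963 - 1438\right) + \frac{1}{135490}\right) + 3369686 = \left(-475 + \frac{1}{135490}\right) + 3369686 = - \frac{64357749}{135490} + 3369686 = \frac{456494398391}{135490}$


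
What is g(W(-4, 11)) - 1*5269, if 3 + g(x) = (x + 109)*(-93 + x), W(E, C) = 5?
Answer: -15304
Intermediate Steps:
g(x) = -3 + (-93 + x)*(109 + x) (g(x) = -3 + (x + 109)*(-93 + x) = -3 + (109 + x)*(-93 + x) = -3 + (-93 + x)*(109 + x))
g(W(-4, 11)) - 1*5269 = (-10140 + 5² + 16*5) - 1*5269 = (-10140 + 25 + 80) - 5269 = -10035 - 5269 = -15304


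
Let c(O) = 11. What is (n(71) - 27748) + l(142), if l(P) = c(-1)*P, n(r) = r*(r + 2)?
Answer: -21003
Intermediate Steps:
n(r) = r*(2 + r)
l(P) = 11*P
(n(71) - 27748) + l(142) = (71*(2 + 71) - 27748) + 11*142 = (71*73 - 27748) + 1562 = (5183 - 27748) + 1562 = -22565 + 1562 = -21003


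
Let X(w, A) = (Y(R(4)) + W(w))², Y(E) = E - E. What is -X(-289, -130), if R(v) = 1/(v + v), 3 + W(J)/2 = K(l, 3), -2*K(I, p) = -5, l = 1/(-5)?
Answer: -1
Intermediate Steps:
l = -⅕ ≈ -0.20000
K(I, p) = 5/2 (K(I, p) = -½*(-5) = 5/2)
W(J) = -1 (W(J) = -6 + 2*(5/2) = -6 + 5 = -1)
R(v) = 1/(2*v)
Y(E) = 0
X(w, A) = 1 (X(w, A) = (0 - 1)² = (-1)² = 1)
-X(-289, -130) = -1*1 = -1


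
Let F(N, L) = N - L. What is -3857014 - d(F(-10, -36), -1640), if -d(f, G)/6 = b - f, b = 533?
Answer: -3853972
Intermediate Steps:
d(f, G) = -3198 + 6*f (d(f, G) = -6*(533 - f) = -3198 + 6*f)
-3857014 - d(F(-10, -36), -1640) = -3857014 - (-3198 + 6*(-10 - 1*(-36))) = -3857014 - (-3198 + 6*(-10 + 36)) = -3857014 - (-3198 + 6*26) = -3857014 - (-3198 + 156) = -3857014 - 1*(-3042) = -3857014 + 3042 = -3853972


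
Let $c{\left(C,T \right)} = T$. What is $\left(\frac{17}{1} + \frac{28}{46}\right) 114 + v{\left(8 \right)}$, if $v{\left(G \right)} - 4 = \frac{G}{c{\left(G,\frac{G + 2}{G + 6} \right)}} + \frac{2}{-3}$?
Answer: $\frac{697564}{345} \approx 2021.9$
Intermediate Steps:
$v{\left(G \right)} = \frac{10}{3} + \frac{G \left(6 + G\right)}{2 + G}$ ($v{\left(G \right)} = 4 + \left(\frac{G}{\left(G + 2\right) \frac{1}{G + 6}} + \frac{2}{-3}\right) = 4 + \left(\frac{G}{\left(2 + G\right) \frac{1}{6 + G}} + 2 \left(- \frac{1}{3}\right)\right) = 4 + \left(\frac{G}{\frac{1}{6 + G} \left(2 + G\right)} - \frac{2}{3}\right) = 4 + \left(G \frac{6 + G}{2 + G} - \frac{2}{3}\right) = 4 + \left(\frac{G \left(6 + G\right)}{2 + G} - \frac{2}{3}\right) = 4 + \left(- \frac{2}{3} + \frac{G \left(6 + G\right)}{2 + G}\right) = \frac{10}{3} + \frac{G \left(6 + G\right)}{2 + G}$)
$\left(\frac{17}{1} + \frac{28}{46}\right) 114 + v{\left(8 \right)} = \left(\frac{17}{1} + \frac{28}{46}\right) 114 + \frac{20 + 3 \cdot 8^{2} + 28 \cdot 8}{3 \left(2 + 8\right)} = \left(17 \cdot 1 + 28 \cdot \frac{1}{46}\right) 114 + \frac{20 + 3 \cdot 64 + 224}{3 \cdot 10} = \left(17 + \frac{14}{23}\right) 114 + \frac{1}{3} \cdot \frac{1}{10} \left(20 + 192 + 224\right) = \frac{405}{23} \cdot 114 + \frac{1}{3} \cdot \frac{1}{10} \cdot 436 = \frac{46170}{23} + \frac{218}{15} = \frac{697564}{345}$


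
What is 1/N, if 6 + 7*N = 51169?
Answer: 1/7309 ≈ 0.00013682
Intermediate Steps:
N = 7309 (N = -6/7 + (⅐)*51169 = -6/7 + 51169/7 = 7309)
1/N = 1/7309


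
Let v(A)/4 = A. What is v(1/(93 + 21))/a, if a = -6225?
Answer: -2/354825 ≈ -5.6366e-6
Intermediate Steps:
v(A) = 4*A
v(1/(93 + 21))/a = (4/(93 + 21))/(-6225) = (4/114)*(-1/6225) = (4*(1/114))*(-1/6225) = (2/57)*(-1/6225) = -2/354825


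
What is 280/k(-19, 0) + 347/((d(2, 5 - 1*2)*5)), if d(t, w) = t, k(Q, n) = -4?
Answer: -353/10 ≈ -35.300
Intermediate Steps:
280/k(-19, 0) + 347/((d(2, 5 - 1*2)*5)) = 280/(-4) + 347/((2*5)) = 280*(-¼) + 347/10 = -70 + 347*(⅒) = -70 + 347/10 = -353/10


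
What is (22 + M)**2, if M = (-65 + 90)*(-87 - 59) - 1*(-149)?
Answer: 12103441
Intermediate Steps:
M = -3501 (M = 25*(-146) + 149 = -3650 + 149 = -3501)
(22 + M)**2 = (22 - 3501)**2 = (-3479)**2 = 12103441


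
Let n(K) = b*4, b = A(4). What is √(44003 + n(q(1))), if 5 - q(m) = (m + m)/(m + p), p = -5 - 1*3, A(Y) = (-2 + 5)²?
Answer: √44039 ≈ 209.85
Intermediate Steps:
A(Y) = 9 (A(Y) = 3² = 9)
b = 9
p = -8 (p = -5 - 3 = -8)
q(m) = 5 - 2*m/(-8 + m) (q(m) = 5 - (m + m)/(m - 8) = 5 - 2*m/(-8 + m))
n(K) = 36 (n(K) = 9*4 = 36)
√(44003 + n(q(1))) = √(44003 + 36) = √44039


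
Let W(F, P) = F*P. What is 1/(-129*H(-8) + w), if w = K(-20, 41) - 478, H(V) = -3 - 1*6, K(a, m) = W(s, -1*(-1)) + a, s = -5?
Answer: 1/658 ≈ 0.0015198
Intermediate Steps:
K(a, m) = -5 + a (K(a, m) = -(-5)*(-1) + a = -5*1 + a = -5 + a)
H(V) = -9 (H(V) = -3 - 6 = -9)
w = -503 (w = (-5 - 20) - 478 = -25 - 478 = -503)
1/(-129*H(-8) + w) = 1/(-129*(-9) - 503) = 1/(1161 - 503) = 1/658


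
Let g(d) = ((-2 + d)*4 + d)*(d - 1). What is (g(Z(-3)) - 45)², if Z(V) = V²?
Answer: 63001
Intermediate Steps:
g(d) = (-1 + d)*(-8 + 5*d) (g(d) = ((-8 + 4*d) + d)*(-1 + d) = (-8 + 5*d)*(-1 + d) = (-1 + d)*(-8 + 5*d))
(g(Z(-3)) - 45)² = ((8 - 13*(-3)² + 5*((-3)²)²) - 45)² = ((8 - 13*9 + 5*9²) - 45)² = ((8 - 117 + 5*81) - 45)² = ((8 - 117 + 405) - 45)² = (296 - 45)² = 251² = 63001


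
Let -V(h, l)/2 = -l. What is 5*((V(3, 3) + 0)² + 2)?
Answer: 190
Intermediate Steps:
V(h, l) = 2*l (V(h, l) = -(-2)*l = 2*l)
5*((V(3, 3) + 0)² + 2) = 5*((2*3 + 0)² + 2) = 5*((6 + 0)² + 2) = 5*(6² + 2) = 5*(36 + 2) = 5*38 = 190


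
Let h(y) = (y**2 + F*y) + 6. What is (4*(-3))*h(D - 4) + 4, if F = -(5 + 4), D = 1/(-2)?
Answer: -797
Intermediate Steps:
D = -1/2 ≈ -0.50000
F = -9 (F = -1*9 = -9)
h(y) = 6 + y**2 - 9*y (h(y) = (y**2 - 9*y) + 6 = 6 + y**2 - 9*y)
(4*(-3))*h(D - 4) + 4 = (4*(-3))*(6 + (-1/2 - 4)**2 - 9*(-1/2 - 4)) + 4 = -12*(6 + (-9/2)**2 - 9*(-9/2)) + 4 = -12*(6 + 81/4 + 81/2) + 4 = -12*267/4 + 4 = -801 + 4 = -797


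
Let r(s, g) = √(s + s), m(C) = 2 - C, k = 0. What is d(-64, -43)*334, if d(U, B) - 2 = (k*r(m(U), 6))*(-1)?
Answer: 668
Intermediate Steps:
r(s, g) = √2*√s (r(s, g) = √(2*s) = √2*√s)
d(U, B) = 2 (d(U, B) = 2 + (0*(√2*√(2 - U)))*(-1) = 2 + 0*(-1) = 2 + 0 = 2)
d(-64, -43)*334 = 2*334 = 668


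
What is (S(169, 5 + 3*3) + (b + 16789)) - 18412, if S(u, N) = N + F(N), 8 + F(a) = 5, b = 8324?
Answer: 6712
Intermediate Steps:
F(a) = -3 (F(a) = -8 + 5 = -3)
S(u, N) = -3 + N (S(u, N) = N - 3 = -3 + N)
(S(169, 5 + 3*3) + (b + 16789)) - 18412 = ((-3 + (5 + 3*3)) + (8324 + 16789)) - 18412 = ((-3 + (5 + 9)) + 25113) - 18412 = ((-3 + 14) + 25113) - 18412 = (11 + 25113) - 18412 = 25124 - 18412 = 6712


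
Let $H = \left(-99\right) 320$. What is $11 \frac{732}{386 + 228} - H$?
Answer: $\frac{9729786}{307} \approx 31693.0$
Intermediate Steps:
$H = -31680$
$11 \frac{732}{386 + 228} - H = 11 \frac{732}{386 + 228} - -31680 = 11 \cdot \frac{732}{614} + 31680 = 11 \cdot 732 \cdot \frac{1}{614} + 31680 = 11 \cdot \frac{366}{307} + 31680 = \frac{4026}{307} + 31680 = \frac{9729786}{307}$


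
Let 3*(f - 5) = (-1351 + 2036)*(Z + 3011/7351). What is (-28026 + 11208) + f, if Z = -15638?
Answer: -26370949028/7351 ≈ -3.5874e+6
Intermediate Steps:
f = -26247319910/7351 (f = 5 + ((-1351 + 2036)*(-15638 + 3011/7351))/3 = 5 + (685*(-15638 + 3011*(1/7351)))/3 = 5 + (685*(-15638 + 3011/7351))/3 = 5 + (685*(-114951927/7351))/3 = 5 + (1/3)*(-78742069995/7351) = 5 - 26247356665/7351 = -26247319910/7351 ≈ -3.5706e+6)
(-28026 + 11208) + f = (-28026 + 11208) - 26247319910/7351 = -16818 - 26247319910/7351 = -26370949028/7351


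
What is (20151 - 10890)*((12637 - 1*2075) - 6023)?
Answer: 42035679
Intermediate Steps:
(20151 - 10890)*((12637 - 1*2075) - 6023) = 9261*((12637 - 2075) - 6023) = 9261*(10562 - 6023) = 9261*4539 = 42035679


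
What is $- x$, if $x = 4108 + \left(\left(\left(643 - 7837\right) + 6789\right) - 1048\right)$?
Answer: $-2655$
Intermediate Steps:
$x = 2655$ ($x = 4108 + \left(\left(\left(643 - 7837\right) + 6789\right) - 1048\right) = 4108 + \left(\left(-7194 + 6789\right) - 1048\right) = 4108 - 1453 = 2655$)
$- x = \left(-1\right) 2655 = -2655$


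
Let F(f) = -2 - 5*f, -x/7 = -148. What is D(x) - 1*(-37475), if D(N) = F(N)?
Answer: 32293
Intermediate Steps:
x = 1036 (x = -7*(-148) = 1036)
D(N) = -2 - 5*N
D(x) - 1*(-37475) = (-2 - 5*1036) - 1*(-37475) = (-2 - 5180) + 37475 = -5182 + 37475 = 32293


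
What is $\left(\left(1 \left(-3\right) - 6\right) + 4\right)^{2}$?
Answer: $25$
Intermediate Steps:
$\left(\left(1 \left(-3\right) - 6\right) + 4\right)^{2} = \left(\left(-3 - 6\right) + 4\right)^{2} = \left(-9 + 4\right)^{2} = \left(-5\right)^{2} = 25$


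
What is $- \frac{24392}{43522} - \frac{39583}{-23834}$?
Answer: $\frac{570686199}{518651674} \approx 1.1003$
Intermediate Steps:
$- \frac{24392}{43522} - \frac{39583}{-23834} = \left(-24392\right) \frac{1}{43522} - - \frac{39583}{23834} = - \frac{12196}{21761} + \frac{39583}{23834} = \frac{570686199}{518651674}$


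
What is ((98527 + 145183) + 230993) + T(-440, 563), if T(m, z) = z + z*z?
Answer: 792235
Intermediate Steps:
T(m, z) = z + z**2
((98527 + 145183) + 230993) + T(-440, 563) = ((98527 + 145183) + 230993) + 563*(1 + 563) = (243710 + 230993) + 563*564 = 474703 + 317532 = 792235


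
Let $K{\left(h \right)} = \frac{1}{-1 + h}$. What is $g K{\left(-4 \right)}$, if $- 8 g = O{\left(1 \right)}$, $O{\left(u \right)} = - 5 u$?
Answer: $- \frac{1}{8} \approx -0.125$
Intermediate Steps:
$g = \frac{5}{8}$ ($g = - \frac{\left(-5\right) 1}{8} = \left(- \frac{1}{8}\right) \left(-5\right) = \frac{5}{8} \approx 0.625$)
$g K{\left(-4 \right)} = \frac{5}{8 \left(-1 - 4\right)} = \frac{5}{8 \left(-5\right)} = \frac{5}{8} \left(- \frac{1}{5}\right) = - \frac{1}{8}$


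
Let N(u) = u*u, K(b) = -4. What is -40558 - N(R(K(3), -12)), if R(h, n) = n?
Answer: -40702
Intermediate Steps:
N(u) = u²
-40558 - N(R(K(3), -12)) = -40558 - 1*(-12)² = -40558 - 1*144 = -40558 - 144 = -40702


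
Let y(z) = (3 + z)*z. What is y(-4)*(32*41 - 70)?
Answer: 4968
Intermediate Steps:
y(z) = z*(3 + z)
y(-4)*(32*41 - 70) = (-4*(3 - 4))*(32*41 - 70) = (-4*(-1))*(1312 - 70) = 4*1242 = 4968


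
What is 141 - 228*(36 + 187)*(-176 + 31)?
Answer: 7372521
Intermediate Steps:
141 - 228*(36 + 187)*(-176 + 31) = 141 - 50844*(-145) = 141 - 228*(-32335) = 141 + 7372380 = 7372521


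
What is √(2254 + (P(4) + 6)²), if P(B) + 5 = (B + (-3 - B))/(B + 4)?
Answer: √144281/8 ≈ 47.480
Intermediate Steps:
P(B) = -5 - 3/(4 + B) (P(B) = -5 + (B + (-3 - B))/(B + 4) = -5 - 3/(4 + B))
√(2254 + (P(4) + 6)²) = √(2254 + ((-23 - 5*4)/(4 + 4) + 6)²) = √(2254 + ((-23 - 20)/8 + 6)²) = √(2254 + ((⅛)*(-43) + 6)²) = √(2254 + (-43/8 + 6)²) = √(2254 + (5/8)²) = √(2254 + 25/64) = √(144281/64) = √144281/8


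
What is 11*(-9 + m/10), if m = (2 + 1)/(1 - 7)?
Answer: -1991/20 ≈ -99.550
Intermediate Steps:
m = -1/2 (m = 3/(-6) = 3*(-1/6) = -1/2 ≈ -0.50000)
11*(-9 + m/10) = 11*(-9 - 1/2/10) = 11*(-9 - 1/2*1/10) = 11*(-9 - 1/20) = 11*(-181/20) = -1991/20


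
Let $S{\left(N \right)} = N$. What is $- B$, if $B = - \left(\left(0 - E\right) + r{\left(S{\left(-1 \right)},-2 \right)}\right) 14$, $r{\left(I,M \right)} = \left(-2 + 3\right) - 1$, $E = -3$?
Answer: $42$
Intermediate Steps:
$r{\left(I,M \right)} = 0$ ($r{\left(I,M \right)} = 1 - 1 = 0$)
$B = -42$ ($B = - \left(\left(0 - -3\right) + 0\right) 14 = - \left(\left(0 + 3\right) + 0\right) 14 = - \left(3 + 0\right) 14 = - 3 \cdot 14 = \left(-1\right) 42 = -42$)
$- B = \left(-1\right) \left(-42\right) = 42$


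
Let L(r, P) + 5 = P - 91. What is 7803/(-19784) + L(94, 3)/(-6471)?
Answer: -16217767/42674088 ≈ -0.38004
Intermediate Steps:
L(r, P) = -96 + P (L(r, P) = -5 + (P - 91) = -5 + (-91 + P) = -96 + P)
7803/(-19784) + L(94, 3)/(-6471) = 7803/(-19784) + (-96 + 3)/(-6471) = 7803*(-1/19784) - 93*(-1/6471) = -7803/19784 + 31/2157 = -16217767/42674088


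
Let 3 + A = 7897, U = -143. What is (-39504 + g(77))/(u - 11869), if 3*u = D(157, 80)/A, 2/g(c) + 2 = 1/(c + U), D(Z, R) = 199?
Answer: 124429111848/37383834047 ≈ 3.3284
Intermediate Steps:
A = 7894 (A = -3 + 7897 = 7894)
g(c) = 2/(-2 + 1/(-143 + c)) (g(c) = 2/(-2 + 1/(c - 143)) = 2/(-2 + 1/(-143 + c)))
u = 199/23682 (u = (199/7894)/3 = (199*(1/7894))/3 = (⅓)*(199/7894) = 199/23682 ≈ 0.0084030)
(-39504 + g(77))/(u - 11869) = (-39504 + 2*(143 - 1*77)/(-287 + 2*77))/(199/23682 - 11869) = (-39504 + 2*(143 - 77)/(-287 + 154))/(-281081459/23682) = (-39504 + 2*66/(-133))*(-23682/281081459) = (-39504 + 2*(-1/133)*66)*(-23682/281081459) = (-39504 - 132/133)*(-23682/281081459) = -5254164/133*(-23682/281081459) = 124429111848/37383834047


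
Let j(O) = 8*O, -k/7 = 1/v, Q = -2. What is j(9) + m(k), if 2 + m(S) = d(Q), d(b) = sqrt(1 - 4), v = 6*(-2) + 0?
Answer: 70 + I*sqrt(3) ≈ 70.0 + 1.732*I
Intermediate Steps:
v = -12 (v = -12 + 0 = -12)
d(b) = I*sqrt(3) (d(b) = sqrt(-3) = I*sqrt(3))
k = 7/12 (k = -7/(-12) = -7*(-1/12) = 7/12 ≈ 0.58333)
m(S) = -2 + I*sqrt(3)
j(9) + m(k) = 8*9 + (-2 + I*sqrt(3)) = 72 + (-2 + I*sqrt(3)) = 70 + I*sqrt(3)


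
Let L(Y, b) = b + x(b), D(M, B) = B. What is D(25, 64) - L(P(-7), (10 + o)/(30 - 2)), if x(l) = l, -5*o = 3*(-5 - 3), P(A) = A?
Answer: 2203/35 ≈ 62.943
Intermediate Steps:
o = 24/5 (o = -3*(-5 - 3)/5 = -3*(-8)/5 = -⅕*(-24) = 24/5 ≈ 4.8000)
L(Y, b) = 2*b (L(Y, b) = b + b = 2*b)
D(25, 64) - L(P(-7), (10 + o)/(30 - 2)) = 64 - 2*(10 + 24/5)/(30 - 2) = 64 - 2*(74/5)/28 = 64 - 2*(74/5)*(1/28) = 64 - 2*37/70 = 64 - 1*37/35 = 64 - 37/35 = 2203/35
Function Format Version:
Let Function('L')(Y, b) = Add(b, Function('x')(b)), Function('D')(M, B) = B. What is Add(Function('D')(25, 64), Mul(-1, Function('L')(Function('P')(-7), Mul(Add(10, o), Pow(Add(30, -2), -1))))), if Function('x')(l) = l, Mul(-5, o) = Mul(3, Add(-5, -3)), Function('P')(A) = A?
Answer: Rational(2203, 35) ≈ 62.943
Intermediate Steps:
o = Rational(24, 5) (o = Mul(Rational(-1, 5), Mul(3, Add(-5, -3))) = Mul(Rational(-1, 5), Mul(3, -8)) = Mul(Rational(-1, 5), -24) = Rational(24, 5) ≈ 4.8000)
Function('L')(Y, b) = Mul(2, b) (Function('L')(Y, b) = Add(b, b) = Mul(2, b))
Add(Function('D')(25, 64), Mul(-1, Function('L')(Function('P')(-7), Mul(Add(10, o), Pow(Add(30, -2), -1))))) = Add(64, Mul(-1, Mul(2, Mul(Add(10, Rational(24, 5)), Pow(Add(30, -2), -1))))) = Add(64, Mul(-1, Mul(2, Mul(Rational(74, 5), Pow(28, -1))))) = Add(64, Mul(-1, Mul(2, Mul(Rational(74, 5), Rational(1, 28))))) = Add(64, Mul(-1, Mul(2, Rational(37, 70)))) = Add(64, Mul(-1, Rational(37, 35))) = Add(64, Rational(-37, 35)) = Rational(2203, 35)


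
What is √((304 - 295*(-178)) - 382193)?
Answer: I*√329379 ≈ 573.92*I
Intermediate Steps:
√((304 - 295*(-178)) - 382193) = √((304 + 52510) - 382193) = √(52814 - 382193) = √(-329379) = I*√329379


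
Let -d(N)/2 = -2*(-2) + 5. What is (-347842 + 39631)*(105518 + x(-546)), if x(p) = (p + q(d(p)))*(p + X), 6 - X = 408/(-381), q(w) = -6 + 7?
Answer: -15627150211626/127 ≈ -1.2305e+11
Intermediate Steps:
d(N) = -18 (d(N) = -2*(-2*(-2) + 5) = -2*(4 + 5) = -2*9 = -18)
q(w) = 1
X = 898/127 (X = 6 - 408/(-381) = 6 - 408*(-1)/381 = 6 - 1*(-136/127) = 6 + 136/127 = 898/127 ≈ 7.0709)
x(p) = (1 + p)*(898/127 + p) (x(p) = (p + 1)*(p + 898/127) = (1 + p)*(898/127 + p))
(-347842 + 39631)*(105518 + x(-546)) = (-347842 + 39631)*(105518 + (898/127 + (-546)² + (1025/127)*(-546))) = -308211*(105518 + (898/127 + 298116 - 559650/127)) = -308211*(105518 + 37301980/127) = -308211*50702766/127 = -15627150211626/127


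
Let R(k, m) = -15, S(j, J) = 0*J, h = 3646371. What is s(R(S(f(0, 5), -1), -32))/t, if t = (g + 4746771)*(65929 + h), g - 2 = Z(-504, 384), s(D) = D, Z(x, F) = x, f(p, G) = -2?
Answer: -3/3523914881740 ≈ -8.5133e-13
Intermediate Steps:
S(j, J) = 0
g = -502 (g = 2 - 504 = -502)
t = 17619574408700 (t = (-502 + 4746771)*(65929 + 3646371) = 4746269*3712300 = 17619574408700)
s(R(S(f(0, 5), -1), -32))/t = -15/17619574408700 = -15*1/17619574408700 = -3/3523914881740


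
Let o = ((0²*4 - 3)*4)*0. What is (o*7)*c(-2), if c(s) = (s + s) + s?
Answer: 0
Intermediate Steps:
o = 0 (o = ((0*4 - 3)*4)*0 = ((0 - 3)*4)*0 = -3*4*0 = -12*0 = 0)
c(s) = 3*s (c(s) = 2*s + s = 3*s)
(o*7)*c(-2) = (0*7)*(3*(-2)) = 0*(-6) = 0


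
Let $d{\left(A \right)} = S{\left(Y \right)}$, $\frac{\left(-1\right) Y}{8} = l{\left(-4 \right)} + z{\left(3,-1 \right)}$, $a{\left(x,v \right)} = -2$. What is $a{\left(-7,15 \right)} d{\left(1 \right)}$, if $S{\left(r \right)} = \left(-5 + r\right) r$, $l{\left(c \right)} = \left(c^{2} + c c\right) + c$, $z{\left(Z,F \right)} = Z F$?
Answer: $-82000$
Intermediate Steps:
$z{\left(Z,F \right)} = F Z$
$l{\left(c \right)} = c + 2 c^{2}$ ($l{\left(c \right)} = \left(c^{2} + c^{2}\right) + c = 2 c^{2} + c = c + 2 c^{2}$)
$Y = -200$ ($Y = - 8 \left(- 4 \left(1 + 2 \left(-4\right)\right) - 3\right) = - 8 \left(- 4 \left(1 - 8\right) - 3\right) = - 8 \left(\left(-4\right) \left(-7\right) - 3\right) = - 8 \left(28 - 3\right) = \left(-8\right) 25 = -200$)
$S{\left(r \right)} = r \left(-5 + r\right)$
$d{\left(A \right)} = 41000$ ($d{\left(A \right)} = - 200 \left(-5 - 200\right) = \left(-200\right) \left(-205\right) = 41000$)
$a{\left(-7,15 \right)} d{\left(1 \right)} = \left(-2\right) 41000 = -82000$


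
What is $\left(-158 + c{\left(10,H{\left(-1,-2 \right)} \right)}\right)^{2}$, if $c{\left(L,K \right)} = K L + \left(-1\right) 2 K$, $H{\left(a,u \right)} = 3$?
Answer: $17956$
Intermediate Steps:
$c{\left(L,K \right)} = - 2 K + K L$ ($c{\left(L,K \right)} = K L - 2 K = - 2 K + K L$)
$\left(-158 + c{\left(10,H{\left(-1,-2 \right)} \right)}\right)^{2} = \left(-158 + 3 \left(-2 + 10\right)\right)^{2} = \left(-158 + 3 \cdot 8\right)^{2} = \left(-158 + 24\right)^{2} = \left(-134\right)^{2} = 17956$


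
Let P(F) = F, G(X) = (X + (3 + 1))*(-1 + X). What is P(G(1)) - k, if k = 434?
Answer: -434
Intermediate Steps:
G(X) = (-1 + X)*(4 + X) (G(X) = (X + 4)*(-1 + X) = (4 + X)*(-1 + X) = (-1 + X)*(4 + X))
P(G(1)) - k = (-4 + 1² + 3*1) - 1*434 = (-4 + 1 + 3) - 434 = 0 - 434 = -434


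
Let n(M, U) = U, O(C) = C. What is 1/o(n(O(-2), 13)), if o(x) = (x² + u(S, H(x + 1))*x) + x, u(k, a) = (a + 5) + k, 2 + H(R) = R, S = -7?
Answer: 1/312 ≈ 0.0032051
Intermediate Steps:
H(R) = -2 + R
u(k, a) = 5 + a + k (u(k, a) = (5 + a) + k = 5 + a + k)
o(x) = x + x² + x*(-3 + x) (o(x) = (x² + (5 + (-2 + (x + 1)) - 7)*x) + x = (x² + (5 + (-2 + (1 + x)) - 7)*x) + x = (x² + (5 + (-1 + x) - 7)*x) + x = (x² + (-3 + x)*x) + x = (x² + x*(-3 + x)) + x = x + x² + x*(-3 + x))
1/o(n(O(-2), 13)) = 1/(2*13*(-1 + 13)) = 1/(2*13*12) = 1/312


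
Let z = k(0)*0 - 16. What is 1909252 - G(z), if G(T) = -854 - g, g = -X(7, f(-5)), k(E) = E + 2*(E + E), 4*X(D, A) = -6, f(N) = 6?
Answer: 3820215/2 ≈ 1.9101e+6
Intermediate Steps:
X(D, A) = -3/2 (X(D, A) = (¼)*(-6) = -3/2)
k(E) = 5*E (k(E) = E + 2*(2*E) = E + 4*E = 5*E)
z = -16 (z = (5*0)*0 - 16 = 0*0 - 16 = 0 - 16 = -16)
g = 3/2 (g = -1*(-3/2) = 3/2 ≈ 1.5000)
G(T) = -1711/2 (G(T) = -854 - 1*3/2 = -854 - 3/2 = -1711/2)
1909252 - G(z) = 1909252 - 1*(-1711/2) = 1909252 + 1711/2 = 3820215/2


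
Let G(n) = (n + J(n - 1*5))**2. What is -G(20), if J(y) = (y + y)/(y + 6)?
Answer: -22500/49 ≈ -459.18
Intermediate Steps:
J(y) = 2*y/(6 + y) (J(y) = (2*y)/(6 + y) = 2*y/(6 + y))
G(n) = (n + 2*(-5 + n)/(1 + n))**2 (G(n) = (n + 2*(n - 1*5)/(6 + (n - 1*5)))**2 = (n + 2*(n - 5)/(6 + (n - 5)))**2 = (n + 2*(-5 + n)/(6 + (-5 + n)))**2 = (n + 2*(-5 + n)/(1 + n))**2)
-G(20) = -(-10 + 20**2 + 3*20)**2/(1 + 20)**2 = -(-10 + 400 + 60)**2/21**2 = -450**2/441 = -202500/441 = -1*22500/49 = -22500/49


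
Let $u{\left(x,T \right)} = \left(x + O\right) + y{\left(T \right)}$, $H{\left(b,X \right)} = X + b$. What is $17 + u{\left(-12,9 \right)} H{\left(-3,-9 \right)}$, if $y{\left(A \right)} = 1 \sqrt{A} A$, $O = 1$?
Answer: $-175$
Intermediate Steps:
$y{\left(A \right)} = A^{\frac{3}{2}}$ ($y{\left(A \right)} = \sqrt{A} A = A^{\frac{3}{2}}$)
$u{\left(x,T \right)} = 1 + x + T^{\frac{3}{2}}$ ($u{\left(x,T \right)} = \left(x + 1\right) + T^{\frac{3}{2}} = \left(1 + x\right) + T^{\frac{3}{2}} = 1 + x + T^{\frac{3}{2}}$)
$17 + u{\left(-12,9 \right)} H{\left(-3,-9 \right)} = 17 + \left(1 - 12 + 9^{\frac{3}{2}}\right) \left(-9 - 3\right) = 17 + \left(1 - 12 + 27\right) \left(-12\right) = 17 + 16 \left(-12\right) = 17 - 192 = -175$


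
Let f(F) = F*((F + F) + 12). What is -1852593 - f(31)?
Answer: -1854887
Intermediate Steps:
f(F) = F*(12 + 2*F) (f(F) = F*(2*F + 12) = F*(12 + 2*F))
-1852593 - f(31) = -1852593 - 2*31*(6 + 31) = -1852593 - 2*31*37 = -1852593 - 1*2294 = -1852593 - 2294 = -1854887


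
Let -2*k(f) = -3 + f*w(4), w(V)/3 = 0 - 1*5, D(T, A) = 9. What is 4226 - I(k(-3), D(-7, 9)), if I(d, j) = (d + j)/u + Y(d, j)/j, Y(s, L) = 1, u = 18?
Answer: 38039/9 ≈ 4226.6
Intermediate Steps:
w(V) = -15 (w(V) = 3*(0 - 1*5) = 3*(0 - 5) = 3*(-5) = -15)
k(f) = 3/2 + 15*f/2 (k(f) = -(-3 + f*(-15))/2 = -(-3 - 15*f)/2 = 3/2 + 15*f/2)
I(d, j) = 1/j + d/18 + j/18 (I(d, j) = (d + j)/18 + 1/j = (d + j)*(1/18) + 1/j = (d/18 + j/18) + 1/j = 1/j + d/18 + j/18)
4226 - I(k(-3), D(-7, 9)) = 4226 - (18 + 9*((3/2 + (15/2)*(-3)) + 9))/(18*9) = 4226 - (18 + 9*((3/2 - 45/2) + 9))/(18*9) = 4226 - (18 + 9*(-21 + 9))/(18*9) = 4226 - (18 + 9*(-12))/(18*9) = 4226 - (18 - 108)/(18*9) = 4226 - (-90)/(18*9) = 4226 - 1*(-5/9) = 4226 + 5/9 = 38039/9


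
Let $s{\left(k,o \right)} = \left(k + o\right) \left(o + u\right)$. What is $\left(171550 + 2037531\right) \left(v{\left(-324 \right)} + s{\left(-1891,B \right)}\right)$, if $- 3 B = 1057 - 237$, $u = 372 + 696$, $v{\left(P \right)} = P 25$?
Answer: $- \frac{34356096037172}{9} \approx -3.8173 \cdot 10^{12}$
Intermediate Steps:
$v{\left(P \right)} = 25 P$
$u = 1068$
$B = - \frac{820}{3}$ ($B = - \frac{1057 - 237}{3} = \left(- \frac{1}{3}\right) 820 = - \frac{820}{3} \approx -273.33$)
$s{\left(k,o \right)} = \left(1068 + o\right) \left(k + o\right)$ ($s{\left(k,o \right)} = \left(k + o\right) \left(o + 1068\right) = \left(k + o\right) \left(1068 + o\right) = \left(1068 + o\right) \left(k + o\right)$)
$\left(171550 + 2037531\right) \left(v{\left(-324 \right)} + s{\left(-1891,B \right)}\right) = \left(171550 + 2037531\right) \left(25 \left(-324\right) + \left(\left(- \frac{820}{3}\right)^{2} + 1068 \left(-1891\right) + 1068 \left(- \frac{820}{3}\right) - - \frac{1550620}{3}\right)\right) = 2209081 \left(-8100 + \left(\frac{672400}{9} - 2019588 - 291920 + \frac{1550620}{3}\right)\right) = 2209081 \left(-8100 - \frac{15479312}{9}\right) = 2209081 \left(- \frac{15552212}{9}\right) = - \frac{34356096037172}{9}$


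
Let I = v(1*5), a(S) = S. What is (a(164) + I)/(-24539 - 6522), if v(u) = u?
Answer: -169/31061 ≈ -0.0054409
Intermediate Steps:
I = 5 (I = 1*5 = 5)
(a(164) + I)/(-24539 - 6522) = (164 + 5)/(-24539 - 6522) = 169/(-31061) = 169*(-1/31061) = -169/31061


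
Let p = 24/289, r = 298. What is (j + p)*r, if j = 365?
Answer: 31441682/289 ≈ 1.0879e+5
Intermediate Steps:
p = 24/289 (p = 24*(1/289) = 24/289 ≈ 0.083045)
(j + p)*r = (365 + 24/289)*298 = (105509/289)*298 = 31441682/289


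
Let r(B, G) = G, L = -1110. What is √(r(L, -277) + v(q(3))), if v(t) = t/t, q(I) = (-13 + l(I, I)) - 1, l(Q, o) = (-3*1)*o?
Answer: 2*I*√69 ≈ 16.613*I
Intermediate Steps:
l(Q, o) = -3*o
q(I) = -14 - 3*I (q(I) = (-13 - 3*I) - 1 = -14 - 3*I)
v(t) = 1
√(r(L, -277) + v(q(3))) = √(-277 + 1) = √(-276) = 2*I*√69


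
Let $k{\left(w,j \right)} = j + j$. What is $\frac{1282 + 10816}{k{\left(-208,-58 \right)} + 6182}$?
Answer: $\frac{6049}{3033} \approx 1.9944$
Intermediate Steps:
$k{\left(w,j \right)} = 2 j$
$\frac{1282 + 10816}{k{\left(-208,-58 \right)} + 6182} = \frac{1282 + 10816}{2 \left(-58\right) + 6182} = \frac{12098}{-116 + 6182} = \frac{12098}{6066} = 12098 \cdot \frac{1}{6066} = \frac{6049}{3033}$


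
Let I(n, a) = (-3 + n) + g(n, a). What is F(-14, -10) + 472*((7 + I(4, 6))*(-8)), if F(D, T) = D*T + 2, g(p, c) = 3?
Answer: -41394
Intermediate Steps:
F(D, T) = 2 + D*T
I(n, a) = n (I(n, a) = (-3 + n) + 3 = n)
F(-14, -10) + 472*((7 + I(4, 6))*(-8)) = (2 - 14*(-10)) + 472*((7 + 4)*(-8)) = (2 + 140) + 472*(11*(-8)) = 142 + 472*(-88) = 142 - 41536 = -41394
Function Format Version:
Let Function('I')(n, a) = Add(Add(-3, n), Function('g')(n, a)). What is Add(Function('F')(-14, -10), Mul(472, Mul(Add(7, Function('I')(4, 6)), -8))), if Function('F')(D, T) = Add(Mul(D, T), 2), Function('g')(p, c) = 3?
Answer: -41394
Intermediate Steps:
Function('F')(D, T) = Add(2, Mul(D, T))
Function('I')(n, a) = n (Function('I')(n, a) = Add(Add(-3, n), 3) = n)
Add(Function('F')(-14, -10), Mul(472, Mul(Add(7, Function('I')(4, 6)), -8))) = Add(Add(2, Mul(-14, -10)), Mul(472, Mul(Add(7, 4), -8))) = Add(Add(2, 140), Mul(472, Mul(11, -8))) = Add(142, Mul(472, -88)) = Add(142, -41536) = -41394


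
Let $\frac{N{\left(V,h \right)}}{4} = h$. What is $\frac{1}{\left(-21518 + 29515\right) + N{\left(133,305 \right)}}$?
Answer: $\frac{1}{9217} \approx 0.0001085$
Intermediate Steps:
$N{\left(V,h \right)} = 4 h$
$\frac{1}{\left(-21518 + 29515\right) + N{\left(133,305 \right)}} = \frac{1}{\left(-21518 + 29515\right) + 4 \cdot 305} = \frac{1}{7997 + 1220} = \frac{1}{9217}$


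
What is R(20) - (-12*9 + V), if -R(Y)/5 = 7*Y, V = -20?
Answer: -572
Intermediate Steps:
R(Y) = -35*Y
R(20) - (-12*9 + V) = -35*20 - (-12*9 - 20) = -700 - (-108 - 20) = -700 - 1*(-128) = -700 + 128 = -572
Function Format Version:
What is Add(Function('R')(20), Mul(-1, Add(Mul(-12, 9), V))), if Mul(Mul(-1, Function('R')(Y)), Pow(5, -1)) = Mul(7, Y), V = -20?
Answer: -572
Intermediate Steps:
Function('R')(Y) = Mul(-35, Y) (Function('R')(Y) = Mul(-5, Mul(7, Y)) = Mul(-35, Y))
Add(Function('R')(20), Mul(-1, Add(Mul(-12, 9), V))) = Add(Mul(-35, 20), Mul(-1, Add(Mul(-12, 9), -20))) = Add(-700, Mul(-1, Add(-108, -20))) = Add(-700, Mul(-1, -128)) = Add(-700, 128) = -572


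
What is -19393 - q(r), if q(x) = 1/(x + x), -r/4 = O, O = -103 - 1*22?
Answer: -19393001/1000 ≈ -19393.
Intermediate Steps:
O = -125 (O = -103 - 22 = -125)
r = 500 (r = -4*(-125) = 500)
q(x) = 1/(2*x)
-19393 - q(r) = -19393 - 1/(2*500) = -19393 - 1*1/1000 = -19393 - 1/1000 = -19393001/1000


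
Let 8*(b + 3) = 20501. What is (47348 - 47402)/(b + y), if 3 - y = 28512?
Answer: 432/207595 ≈ 0.0020810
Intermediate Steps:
b = 20477/8 (b = -3 + (⅛)*20501 = -3 + 20501/8 = 20477/8 ≈ 2559.6)
y = -28509 (y = 3 - 1*28512 = 3 - 28512 = -28509)
(47348 - 47402)/(b + y) = (47348 - 47402)/(20477/8 - 28509) = -54/(-207595/8) = -54*(-8/207595) = 432/207595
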